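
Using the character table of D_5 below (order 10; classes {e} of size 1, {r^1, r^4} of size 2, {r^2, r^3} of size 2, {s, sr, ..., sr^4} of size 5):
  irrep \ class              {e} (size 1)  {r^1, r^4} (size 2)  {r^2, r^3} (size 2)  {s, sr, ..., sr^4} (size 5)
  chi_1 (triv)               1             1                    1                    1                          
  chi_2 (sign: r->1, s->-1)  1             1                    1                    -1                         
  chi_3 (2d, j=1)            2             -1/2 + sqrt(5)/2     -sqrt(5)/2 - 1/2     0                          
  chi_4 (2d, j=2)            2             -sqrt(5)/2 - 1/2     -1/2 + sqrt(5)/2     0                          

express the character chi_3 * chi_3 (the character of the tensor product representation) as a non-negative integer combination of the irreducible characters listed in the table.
chi_3 tensor chi_3 = chi_1 + chi_2 + chi_4 (all other irreducibles have multiplicity 0).

Derivation: The character of a tensor product is the pointwise product (chi_3 * chi_3)(C) = chi_3(C) * chi_3(C):
  {e}: (2)*(2), {r^1, r^4}: (-1/2 + sqrt(5)/2)*(-1/2 + sqrt(5)/2), {r^2, r^3}: (-sqrt(5)/2 - 1/2)*(-sqrt(5)/2 - 1/2), {s, sr, ..., sr^4}: (0)*(0)
so (chi_3 * chi_3) takes values
  {e} -> 4, {r^1, r^4} -> 3/2 - sqrt(5)/2, {r^2, r^3} -> sqrt(5)/2 + 3/2, {s, sr, ..., sr^4} -> 0.
Now take the inner product of this character with each irreducible chi from the table, <chi_3*chi_3, chi> = (1/10) sum_C |C| (chi_3*chi_3)(C) conj(chi(C)):
  <chi_3*chi_3, chi_1> = (1/10)[1*(4)*conj(1) + 2*(3/2 - sqrt(5)/2)*conj(1) + 2*(sqrt(5)/2 + 3/2)*conj(1) + 5*(0)*conj(1)]
      = (1/10)[(4) + (3 - sqrt(5)) + (sqrt(5) + 3) + (0)] = 10/10 = 1
  <chi_3*chi_3, chi_2> = (1/10)[1*(4)*conj(1) + 2*(3/2 - sqrt(5)/2)*conj(1) + 2*(sqrt(5)/2 + 3/2)*conj(1) + 5*(0)*conj(-1)]
      = (1/10)[(4) + (3 - sqrt(5)) + (sqrt(5) + 3) + (0)] = 10/10 = 1
  <chi_3*chi_3, chi_3> = (1/10)[1*(4)*conj(2) + 2*(3/2 - sqrt(5)/2)*conj(-1/2 + sqrt(5)/2) + 2*(sqrt(5)/2 + 3/2)*conj(-sqrt(5)/2 - 1/2) + 5*(0)*conj(0)]
      = (1/10)[(8) + (-4 + 2*sqrt(5)) + (-2*sqrt(5) - 4) + (0)] = 0/10 = 0
  <chi_3*chi_3, chi_4> = (1/10)[1*(4)*conj(2) + 2*(3/2 - sqrt(5)/2)*conj(-sqrt(5)/2 - 1/2) + 2*(sqrt(5)/2 + 3/2)*conj(-1/2 + sqrt(5)/2) + 5*(0)*conj(0)]
      = (1/10)[(8) + (1 - sqrt(5)) + (1 + sqrt(5)) + (0)] = 10/10 = 1
Hence the multiplicities are chi_1: 1, chi_2: 1, chi_4: 1. Dimension check: dim(chi_3)*dim(chi_3) = 2*2 = 4 and sum (mult * dim) = 1*1 + 1*1 + 1*2 = 4.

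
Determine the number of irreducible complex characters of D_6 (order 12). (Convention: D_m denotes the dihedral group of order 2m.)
6

Details: The number of irreducible complex representations of a finite group equals its number of conjugacy classes. D_6 has 6 conjugacy classes (n/2 + 3 for n even), so D_6 (order 12) has exactly 6 irreducible complex representations.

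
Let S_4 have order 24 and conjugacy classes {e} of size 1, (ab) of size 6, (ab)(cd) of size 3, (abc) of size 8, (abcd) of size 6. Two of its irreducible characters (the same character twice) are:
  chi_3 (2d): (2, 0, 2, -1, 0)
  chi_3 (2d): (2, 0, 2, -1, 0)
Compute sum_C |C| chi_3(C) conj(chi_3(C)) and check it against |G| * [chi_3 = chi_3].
Sum = 24 = |G| = 24; so <chi_3, chi_3> = 1 (norm-1 confirms irreducibility).

Justification: Compute term by term over conjugacy classes (|C| * chi_3(C) * conj(chi_3(C))):
  1*(2)*conj(2) + 6*(0)*conj(0) + 3*(2)*conj(2) + 8*(-1)*conj(-1) + 6*(0)*conj(0)
  = (4) + (0) + (12) + (8) + (0)
  = 24.
Dividing by |G| = 24 gives 24/24 = 1, matching the row-orthogonality relation <chi_3, chi_3> = [chi_3 = chi_3].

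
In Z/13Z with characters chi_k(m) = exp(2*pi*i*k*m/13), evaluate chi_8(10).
chi_8(10) = zeta_13^80 = exp(4*I*pi/13)

Explanation: chi_8(10) = zeta_13^(8*10) = zeta_13^80. Since zeta_13^13 = 1, this equals zeta_13^2 = exp(2*pi*i*2/13) = exp(4*I*pi/13).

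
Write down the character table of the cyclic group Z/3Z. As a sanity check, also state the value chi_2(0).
Character table of Z/3Z (irreps indexed chi_0,...,chi_2 with chi_k(m) = zeta_3^(k*m), zeta_3 = exp(2*pi*i/3)):
  irrep \ class  {0} (size 1)  {1} (size 1)    {2} (size 1)  
  chi_0          1             1               1             
  chi_1          1             exp(2*I*pi/3)   exp(-2*I*pi/3)
  chi_2          1             exp(-2*I*pi/3)  exp(2*I*pi/3) 

Spot check: chi_2(0) = zeta_3^(2*0) = zeta_3^0 = 1.

Argument: Z/3Z is abelian, so all 3 irreducible complex representations are 1-dimensional. They are given by chi_k(m) = zeta_3^(k*m) for k = 0,...,2. Row orthogonality: sum_m chi_k(m) conj(chi_l(m)) = 3 * [k = l].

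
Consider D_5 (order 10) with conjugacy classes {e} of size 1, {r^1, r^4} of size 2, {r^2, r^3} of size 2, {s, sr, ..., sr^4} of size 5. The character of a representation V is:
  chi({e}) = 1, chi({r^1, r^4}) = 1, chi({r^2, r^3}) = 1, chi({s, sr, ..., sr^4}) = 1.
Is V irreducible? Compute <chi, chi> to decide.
Irreducible: <chi, chi> = 1.

Proof sketch: <chi, chi> = (1/|G|) sum_C |C| * |chi(C)|^2 = (1/10)[1*|1|^2 + 2*|1|^2 + 2*|1|^2 + 5*|1|^2]
  = (1/10)[(1) + (2) + (2) + (5)] = 10/10 = 1.
A character is irreducible iff <chi, chi> = 1, so this representation is irreducible.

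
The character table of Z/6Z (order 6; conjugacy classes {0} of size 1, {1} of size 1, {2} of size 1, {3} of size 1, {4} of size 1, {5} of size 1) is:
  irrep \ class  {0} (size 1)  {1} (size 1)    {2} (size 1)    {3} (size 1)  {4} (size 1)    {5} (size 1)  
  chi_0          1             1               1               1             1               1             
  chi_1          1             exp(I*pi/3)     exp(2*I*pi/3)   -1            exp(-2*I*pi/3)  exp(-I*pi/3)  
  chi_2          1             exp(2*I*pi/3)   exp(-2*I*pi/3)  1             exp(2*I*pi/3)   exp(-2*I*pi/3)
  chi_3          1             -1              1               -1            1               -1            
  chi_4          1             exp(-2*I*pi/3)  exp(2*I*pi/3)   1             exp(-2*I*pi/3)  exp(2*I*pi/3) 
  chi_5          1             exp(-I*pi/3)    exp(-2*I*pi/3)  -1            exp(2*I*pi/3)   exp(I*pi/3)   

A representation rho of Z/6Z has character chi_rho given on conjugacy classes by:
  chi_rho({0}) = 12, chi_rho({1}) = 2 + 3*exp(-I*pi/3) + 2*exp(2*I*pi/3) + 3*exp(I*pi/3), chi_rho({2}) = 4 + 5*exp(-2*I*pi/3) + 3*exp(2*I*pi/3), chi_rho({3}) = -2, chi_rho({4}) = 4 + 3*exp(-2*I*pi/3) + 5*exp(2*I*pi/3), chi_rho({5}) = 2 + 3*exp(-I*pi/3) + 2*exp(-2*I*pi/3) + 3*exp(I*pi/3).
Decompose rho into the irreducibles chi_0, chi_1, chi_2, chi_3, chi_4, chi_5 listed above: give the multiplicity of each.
Multiplicities: chi_0: 3, chi_1: 3, chi_2: 2, chi_3: 1, chi_4: 0, chi_5: 3.

Working: Use <chi_rho, chi> = (1/|G|) sum_C |C| * chi_rho(C) * conj(chi(C)) with |G| = 6 for each irreducible chi in the table:
  <chi_rho, chi_0> = (1/6)[1*(12)*conj(1) + 1*(2 + 3*exp(-I*pi/3) + 2*exp(2*I*pi/3) + 3*exp(I*pi/3))*conj(1) + 1*(4 + 5*exp(-2*I*pi/3) + 3*exp(2*I*pi/3))*conj(1) + 1*(-2)*conj(1) + 1*(4 + 3*exp(-2*I*pi/3) + 5*exp(2*I*pi/3))*conj(1) + 1*(2 + 3*exp(-I*pi/3) + 2*exp(-2*I*pi/3) + 3*exp(I*pi/3))*conj(1)]
      = (1/6)[(12) + (2 + 3*exp(-I*pi/3) + 2*exp(2*I*pi/3) + 3*exp(I*pi/3)) + (4 + 5*exp(-2*I*pi/3) + 3*exp(2*I*pi/3)) + (-2) + (4 + 3*exp(-2*I*pi/3) + 5*exp(2*I*pi/3)) + (2 + 3*exp(-I*pi/3) + 2*exp(-2*I*pi/3) + 3*exp(I*pi/3))] = 18/6 = 3
  <chi_rho, chi_1> = (1/6)[1*(12)*conj(1) + 1*(2 + 3*exp(-I*pi/3) + 2*exp(2*I*pi/3) + 3*exp(I*pi/3))*conj(exp(I*pi/3)) + 1*(4 + 5*exp(-2*I*pi/3) + 3*exp(2*I*pi/3))*conj(exp(2*I*pi/3)) + 1*(-2)*conj(-1) + 1*(4 + 3*exp(-2*I*pi/3) + 5*exp(2*I*pi/3))*conj(exp(-2*I*pi/3)) + 1*(2 + 3*exp(-I*pi/3) + 2*exp(-2*I*pi/3) + 3*exp(I*pi/3))*conj(exp(-I*pi/3))]
      = (1/6)[(12) + (3 + 3*exp(-2*I*pi/3) + 2*exp(-I*pi/3) + 2*exp(I*pi/3)) + (3 + 4*exp(-2*I*pi/3) + 5*exp(2*I*pi/3)) + (2) + (3 + 5*exp(-2*I*pi/3) + 4*exp(2*I*pi/3)) + (3 + 2*exp(-I*pi/3) + 2*exp(I*pi/3) + 3*exp(2*I*pi/3))] = 18/6 = 3
  <chi_rho, chi_2> = (1/6)[1*(12)*conj(1) + 1*(2 + 3*exp(-I*pi/3) + 2*exp(2*I*pi/3) + 3*exp(I*pi/3))*conj(exp(2*I*pi/3)) + 1*(4 + 5*exp(-2*I*pi/3) + 3*exp(2*I*pi/3))*conj(exp(-2*I*pi/3)) + 1*(-2)*conj(1) + 1*(4 + 3*exp(-2*I*pi/3) + 5*exp(2*I*pi/3))*conj(exp(2*I*pi/3)) + 1*(2 + 3*exp(-I*pi/3) + 2*exp(-2*I*pi/3) + 3*exp(I*pi/3))*conj(exp(-2*I*pi/3))]
      = (1/6)[(12) + (-1 + 3*exp(-I*pi/3) + 2*exp(-2*I*pi/3)) + (5 + 3*exp(-2*I*pi/3) + 4*exp(2*I*pi/3)) + (-2) + (5 + 4*exp(-2*I*pi/3) + 3*exp(2*I*pi/3)) + (-1 + 2*exp(2*I*pi/3) + 3*exp(I*pi/3))] = 12/6 = 2
  <chi_rho, chi_3> = (1/6)[1*(12)*conj(1) + 1*(2 + 3*exp(-I*pi/3) + 2*exp(2*I*pi/3) + 3*exp(I*pi/3))*conj(-1) + 1*(4 + 5*exp(-2*I*pi/3) + 3*exp(2*I*pi/3))*conj(1) + 1*(-2)*conj(-1) + 1*(4 + 3*exp(-2*I*pi/3) + 5*exp(2*I*pi/3))*conj(1) + 1*(2 + 3*exp(-I*pi/3) + 2*exp(-2*I*pi/3) + 3*exp(I*pi/3))*conj(-1)]
      = (1/6)[(12) + (-2 - 3*exp(I*pi/3) - 2*exp(2*I*pi/3) - 3*exp(-I*pi/3)) + (4 + 5*exp(-2*I*pi/3) + 3*exp(2*I*pi/3)) + (2) + (4 + 3*exp(-2*I*pi/3) + 5*exp(2*I*pi/3)) + (-2 - 3*exp(I*pi/3) - 2*exp(-2*I*pi/3) - 3*exp(-I*pi/3))] = 6/6 = 1
  <chi_rho, chi_4> = (1/6)[1*(12)*conj(1) + 1*(2 + 3*exp(-I*pi/3) + 2*exp(2*I*pi/3) + 3*exp(I*pi/3))*conj(exp(-2*I*pi/3)) + 1*(4 + 5*exp(-2*I*pi/3) + 3*exp(2*I*pi/3))*conj(exp(2*I*pi/3)) + 1*(-2)*conj(1) + 1*(4 + 3*exp(-2*I*pi/3) + 5*exp(2*I*pi/3))*conj(exp(-2*I*pi/3)) + 1*(2 + 3*exp(-I*pi/3) + 2*exp(-2*I*pi/3) + 3*exp(I*pi/3))*conj(exp(2*I*pi/3))]
      = (1/6)[(12) + (-3 + 2*exp(-2*I*pi/3) + 2*exp(2*I*pi/3) + 3*exp(I*pi/3)) + (3 + 4*exp(-2*I*pi/3) + 5*exp(2*I*pi/3)) + (-2) + (3 + 5*exp(-2*I*pi/3) + 4*exp(2*I*pi/3)) + (-3 + 3*exp(-I*pi/3) + 2*exp(-2*I*pi/3) + 2*exp(2*I*pi/3))] = 0/6 = 0
  <chi_rho, chi_5> = (1/6)[1*(12)*conj(1) + 1*(2 + 3*exp(-I*pi/3) + 2*exp(2*I*pi/3) + 3*exp(I*pi/3))*conj(exp(-I*pi/3)) + 1*(4 + 5*exp(-2*I*pi/3) + 3*exp(2*I*pi/3))*conj(exp(-2*I*pi/3)) + 1*(-2)*conj(-1) + 1*(4 + 3*exp(-2*I*pi/3) + 5*exp(2*I*pi/3))*conj(exp(2*I*pi/3)) + 1*(2 + 3*exp(-I*pi/3) + 2*exp(-2*I*pi/3) + 3*exp(I*pi/3))*conj(exp(I*pi/3))]
      = (1/6)[(12) + (1 + 2*exp(I*pi/3) + 3*exp(2*I*pi/3)) + (5 + 3*exp(-2*I*pi/3) + 4*exp(2*I*pi/3)) + (2) + (5 + 4*exp(-2*I*pi/3) + 3*exp(2*I*pi/3)) + (1 + 3*exp(-2*I*pi/3) + 2*exp(-I*pi/3))] = 18/6 = 3
(Exp terms are combined using exp(i*s)*conj(exp(i*t)) = exp(i*(s-t)), and sums of them are collapsed using the identity that for every m > 1 the m distinct m-th roots of unity sum to 0, e.g. 1 + exp(2*I*pi/3) + exp(-2*I*pi/3) = 0.)
Dimension check: dim(rho) = sum (mult * dim) = 3*1 + 3*1 + 2*1 + 1*1 + 0*1 + 3*1 = 12 = chi_rho(e) = 12.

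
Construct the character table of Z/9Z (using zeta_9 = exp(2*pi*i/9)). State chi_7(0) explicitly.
Character table of Z/9Z (irreps indexed chi_0,...,chi_8 with chi_k(m) = zeta_9^(k*m), zeta_9 = exp(2*pi*i/9)):
  irrep \ class  {0} (size 1)  {1} (size 1)    {2} (size 1)    {3} (size 1)    {4} (size 1)    {5} (size 1)    {6} (size 1)    {7} (size 1)    {8} (size 1)  
  chi_0          1             1               1               1               1               1               1               1               1             
  chi_1          1             exp(2*I*pi/9)   exp(4*I*pi/9)   exp(2*I*pi/3)   exp(8*I*pi/9)   exp(-8*I*pi/9)  exp(-2*I*pi/3)  exp(-4*I*pi/9)  exp(-2*I*pi/9)
  chi_2          1             exp(4*I*pi/9)   exp(8*I*pi/9)   exp(-2*I*pi/3)  exp(-2*I*pi/9)  exp(2*I*pi/9)   exp(2*I*pi/3)   exp(-8*I*pi/9)  exp(-4*I*pi/9)
  chi_3          1             exp(2*I*pi/3)   exp(-2*I*pi/3)  1               exp(2*I*pi/3)   exp(-2*I*pi/3)  1               exp(2*I*pi/3)   exp(-2*I*pi/3)
  chi_4          1             exp(8*I*pi/9)   exp(-2*I*pi/9)  exp(2*I*pi/3)   exp(-4*I*pi/9)  exp(4*I*pi/9)   exp(-2*I*pi/3)  exp(2*I*pi/9)   exp(-8*I*pi/9)
  chi_5          1             exp(-8*I*pi/9)  exp(2*I*pi/9)   exp(-2*I*pi/3)  exp(4*I*pi/9)   exp(-4*I*pi/9)  exp(2*I*pi/3)   exp(-2*I*pi/9)  exp(8*I*pi/9) 
  chi_6          1             exp(-2*I*pi/3)  exp(2*I*pi/3)   1               exp(-2*I*pi/3)  exp(2*I*pi/3)   1               exp(-2*I*pi/3)  exp(2*I*pi/3) 
  chi_7          1             exp(-4*I*pi/9)  exp(-8*I*pi/9)  exp(2*I*pi/3)   exp(2*I*pi/9)   exp(-2*I*pi/9)  exp(-2*I*pi/3)  exp(8*I*pi/9)   exp(4*I*pi/9) 
  chi_8          1             exp(-2*I*pi/9)  exp(-4*I*pi/9)  exp(-2*I*pi/3)  exp(-8*I*pi/9)  exp(8*I*pi/9)   exp(2*I*pi/3)   exp(4*I*pi/9)   exp(2*I*pi/9) 

Spot check: chi_7(0) = zeta_9^(7*0) = zeta_9^0 = 1.

Argument: Z/9Z is abelian, so all 9 irreducible complex representations are 1-dimensional. They are given by chi_k(m) = zeta_9^(k*m) for k = 0,...,8. Row orthogonality: sum_m chi_k(m) conj(chi_l(m)) = 9 * [k = l].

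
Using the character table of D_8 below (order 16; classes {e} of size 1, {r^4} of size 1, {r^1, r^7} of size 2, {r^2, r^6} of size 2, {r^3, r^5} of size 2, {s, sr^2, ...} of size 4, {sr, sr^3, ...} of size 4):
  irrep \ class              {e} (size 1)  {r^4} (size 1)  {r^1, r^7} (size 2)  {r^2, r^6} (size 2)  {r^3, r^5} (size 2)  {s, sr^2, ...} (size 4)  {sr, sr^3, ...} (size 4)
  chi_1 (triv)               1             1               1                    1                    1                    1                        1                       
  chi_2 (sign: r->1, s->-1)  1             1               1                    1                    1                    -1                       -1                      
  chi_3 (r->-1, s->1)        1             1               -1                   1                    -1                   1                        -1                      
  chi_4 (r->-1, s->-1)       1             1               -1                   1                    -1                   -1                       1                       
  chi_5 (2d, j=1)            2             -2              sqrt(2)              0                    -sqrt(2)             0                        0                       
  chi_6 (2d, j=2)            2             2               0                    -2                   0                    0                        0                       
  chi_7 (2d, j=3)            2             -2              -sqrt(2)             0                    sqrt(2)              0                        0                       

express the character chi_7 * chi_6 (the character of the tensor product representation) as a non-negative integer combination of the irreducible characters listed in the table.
chi_7 tensor chi_6 = chi_5 + chi_7 (all other irreducibles have multiplicity 0).

Working: The character of a tensor product is the pointwise product (chi_7 * chi_6)(C) = chi_7(C) * chi_6(C):
  {e}: (2)*(2), {r^4}: (-2)*(2), {r^1, r^7}: (-sqrt(2))*(0), {r^2, r^6}: (0)*(-2), {r^3, r^5}: (sqrt(2))*(0), {s, sr^2, ...}: (0)*(0), {sr, sr^3, ...}: (0)*(0)
so (chi_7 * chi_6) takes values
  {e} -> 4, {r^4} -> -4, {r^1, r^7} -> 0, {r^2, r^6} -> 0, {r^3, r^5} -> 0, {s, sr^2, ...} -> 0, {sr, sr^3, ...} -> 0.
Now take the inner product of this character with each irreducible chi from the table, <chi_7*chi_6, chi> = (1/16) sum_C |C| (chi_7*chi_6)(C) conj(chi(C)):
  <chi_7*chi_6, chi_1> = (1/16)[1*(4)*conj(1) + 1*(-4)*conj(1) + 2*(0)*conj(1) + 2*(0)*conj(1) + 2*(0)*conj(1) + 4*(0)*conj(1) + 4*(0)*conj(1)]
      = (1/16)[(4) + (-4) + (0) + (0) + (0) + (0) + (0)] = 0/16 = 0
  <chi_7*chi_6, chi_2> = (1/16)[1*(4)*conj(1) + 1*(-4)*conj(1) + 2*(0)*conj(1) + 2*(0)*conj(1) + 2*(0)*conj(1) + 4*(0)*conj(-1) + 4*(0)*conj(-1)]
      = (1/16)[(4) + (-4) + (0) + (0) + (0) + (0) + (0)] = 0/16 = 0
  <chi_7*chi_6, chi_3> = (1/16)[1*(4)*conj(1) + 1*(-4)*conj(1) + 2*(0)*conj(-1) + 2*(0)*conj(1) + 2*(0)*conj(-1) + 4*(0)*conj(1) + 4*(0)*conj(-1)]
      = (1/16)[(4) + (-4) + (0) + (0) + (0) + (0) + (0)] = 0/16 = 0
  <chi_7*chi_6, chi_4> = (1/16)[1*(4)*conj(1) + 1*(-4)*conj(1) + 2*(0)*conj(-1) + 2*(0)*conj(1) + 2*(0)*conj(-1) + 4*(0)*conj(-1) + 4*(0)*conj(1)]
      = (1/16)[(4) + (-4) + (0) + (0) + (0) + (0) + (0)] = 0/16 = 0
  <chi_7*chi_6, chi_5> = (1/16)[1*(4)*conj(2) + 1*(-4)*conj(-2) + 2*(0)*conj(sqrt(2)) + 2*(0)*conj(0) + 2*(0)*conj(-sqrt(2)) + 4*(0)*conj(0) + 4*(0)*conj(0)]
      = (1/16)[(8) + (8) + (0) + (0) + (0) + (0) + (0)] = 16/16 = 1
  <chi_7*chi_6, chi_6> = (1/16)[1*(4)*conj(2) + 1*(-4)*conj(2) + 2*(0)*conj(0) + 2*(0)*conj(-2) + 2*(0)*conj(0) + 4*(0)*conj(0) + 4*(0)*conj(0)]
      = (1/16)[(8) + (-8) + (0) + (0) + (0) + (0) + (0)] = 0/16 = 0
  <chi_7*chi_6, chi_7> = (1/16)[1*(4)*conj(2) + 1*(-4)*conj(-2) + 2*(0)*conj(-sqrt(2)) + 2*(0)*conj(0) + 2*(0)*conj(sqrt(2)) + 4*(0)*conj(0) + 4*(0)*conj(0)]
      = (1/16)[(8) + (8) + (0) + (0) + (0) + (0) + (0)] = 16/16 = 1
Hence the multiplicities are chi_5: 1, chi_7: 1. Dimension check: dim(chi_7)*dim(chi_6) = 2*2 = 4 and sum (mult * dim) = 1*2 + 1*2 = 4.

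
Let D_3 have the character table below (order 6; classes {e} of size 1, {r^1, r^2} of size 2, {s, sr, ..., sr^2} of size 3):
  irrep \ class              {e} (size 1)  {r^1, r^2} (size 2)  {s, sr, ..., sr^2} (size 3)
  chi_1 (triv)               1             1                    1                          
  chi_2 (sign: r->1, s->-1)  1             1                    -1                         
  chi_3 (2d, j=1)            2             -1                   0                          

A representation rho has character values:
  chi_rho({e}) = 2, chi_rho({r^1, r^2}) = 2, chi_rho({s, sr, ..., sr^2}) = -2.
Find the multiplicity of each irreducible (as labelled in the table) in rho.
Multiplicities: chi_1: 0, chi_2: 2, chi_3: 0.

Why: Use <chi_rho, chi> = (1/|G|) sum_C |C| * chi_rho(C) * conj(chi(C)) with |G| = 6 for each irreducible chi in the table:
  <chi_rho, chi_1> = (1/6)[1*(2)*conj(1) + 2*(2)*conj(1) + 3*(-2)*conj(1)]
      = (1/6)[(2) + (4) + (-6)] = 0/6 = 0
  <chi_rho, chi_2> = (1/6)[1*(2)*conj(1) + 2*(2)*conj(1) + 3*(-2)*conj(-1)]
      = (1/6)[(2) + (4) + (6)] = 12/6 = 2
  <chi_rho, chi_3> = (1/6)[1*(2)*conj(2) + 2*(2)*conj(-1) + 3*(-2)*conj(0)]
      = (1/6)[(4) + (-4) + (0)] = 0/6 = 0
Dimension check: dim(rho) = sum (mult * dim) = 0*1 + 2*1 + 0*2 = 2 = chi_rho(e) = 2.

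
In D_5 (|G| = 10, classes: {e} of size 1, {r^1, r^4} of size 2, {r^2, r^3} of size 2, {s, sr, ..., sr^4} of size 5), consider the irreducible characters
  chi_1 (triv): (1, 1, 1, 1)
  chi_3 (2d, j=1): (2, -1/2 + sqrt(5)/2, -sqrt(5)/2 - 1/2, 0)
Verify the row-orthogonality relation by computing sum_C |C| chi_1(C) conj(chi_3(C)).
Sum = 0; so <chi_1, chi_3> = 0 (distinct irreducibles are orthogonal).

Reasoning: Compute term by term over conjugacy classes (|C| * chi_1(C) * conj(chi_3(C))):
  1*(1)*conj(2) + 2*(1)*conj(-1/2 + sqrt(5)/2) + 2*(1)*conj(-sqrt(5)/2 - 1/2) + 5*(1)*conj(0)
  = (2) + (-1 + sqrt(5)) + (-sqrt(5) - 1) + (0)
  = 0.
Dividing by |G| = 10 gives 0/10 = 0, matching the row-orthogonality relation <chi_1, chi_3> = [chi_1 = chi_3].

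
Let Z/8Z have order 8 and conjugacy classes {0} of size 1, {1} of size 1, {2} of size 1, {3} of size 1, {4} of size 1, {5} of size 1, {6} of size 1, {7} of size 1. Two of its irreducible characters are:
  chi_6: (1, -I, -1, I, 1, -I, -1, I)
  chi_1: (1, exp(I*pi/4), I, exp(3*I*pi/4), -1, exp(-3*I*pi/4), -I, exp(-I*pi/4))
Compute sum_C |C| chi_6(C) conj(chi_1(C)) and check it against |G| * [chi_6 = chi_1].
Sum = 0; so <chi_6, chi_1> = 0 (distinct irreducibles are orthogonal).

Why: Compute term by term over conjugacy classes (|C| * chi_6(C) * conj(chi_1(C))):
  1*(1)*conj(1) + 1*(-I)*conj(exp(I*pi/4)) + 1*(-1)*conj(I) + 1*(I)*conj(exp(3*I*pi/4)) + 1*(1)*conj(-1) + 1*(-I)*conj(exp(-3*I*pi/4)) + 1*(-1)*conj(-I) + 1*(I)*conj(exp(-I*pi/4))
  = (1) + (-exp(I*pi/4)) + (I) + (exp(-I*pi/4)) + (-1) + (-exp(-3*I*pi/4)) + (-I) + (exp(3*I*pi/4))
  = 0.
(Exp terms are combined using exp(i*s)*conj(exp(i*t)) = exp(i*(s-t)), and sums of them are collapsed using the identity that for every m > 1 the m distinct m-th roots of unity sum to 0, e.g. 1 + exp(2*I*pi/3) + exp(-2*I*pi/3) = 0.)
Dividing by |G| = 8 gives 0/8 = 0, matching the row-orthogonality relation <chi_6, chi_1> = [chi_6 = chi_1].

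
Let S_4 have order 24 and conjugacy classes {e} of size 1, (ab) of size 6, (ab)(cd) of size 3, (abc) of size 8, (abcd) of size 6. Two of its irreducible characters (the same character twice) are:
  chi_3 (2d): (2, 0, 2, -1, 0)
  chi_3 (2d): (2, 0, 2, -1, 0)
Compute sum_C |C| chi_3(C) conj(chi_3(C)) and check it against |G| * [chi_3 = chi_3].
Sum = 24 = |G| = 24; so <chi_3, chi_3> = 1 (norm-1 confirms irreducibility).

Explanation: Compute term by term over conjugacy classes (|C| * chi_3(C) * conj(chi_3(C))):
  1*(2)*conj(2) + 6*(0)*conj(0) + 3*(2)*conj(2) + 8*(-1)*conj(-1) + 6*(0)*conj(0)
  = (4) + (0) + (12) + (8) + (0)
  = 24.
Dividing by |G| = 24 gives 24/24 = 1, matching the row-orthogonality relation <chi_3, chi_3> = [chi_3 = chi_3].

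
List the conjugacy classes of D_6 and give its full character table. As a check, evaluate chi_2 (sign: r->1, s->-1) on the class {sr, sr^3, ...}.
Conjugacy classes: {e} of size 1, {r^3} of size 1, {r^1, r^5} of size 2, {r^2, r^4} of size 2, {s, sr^2, ...} of size 3, {sr, sr^3, ...} of size 3.
Character table:
  irrep \ class              {e} (size 1)  {r^3} (size 1)  {r^1, r^5} (size 2)  {r^2, r^4} (size 2)  {s, sr^2, ...} (size 3)  {sr, sr^3, ...} (size 3)
  chi_1 (triv)               1             1               1                    1                    1                        1                       
  chi_2 (sign: r->1, s->-1)  1             1               1                    1                    -1                       -1                      
  chi_3 (r->-1, s->1)        1             -1              -1                   1                    1                        -1                      
  chi_4 (r->-1, s->-1)       1             -1              -1                   1                    -1                       1                       
  chi_5 (2d, j=1)            2             -2              1                    -1                   0                        0                       
  chi_6 (2d, j=2)            2             2               -1                   -1                   0                        0                       

Spot check: chi_2 (sign: r->1, s->-1) on {sr, sr^3, ...} = -1.

Why: D_6 has order 2*6 = 12 with 6 conjugacy classes, hence 6 irreducibles. Sum of squared dims 1 + 1 + 1 + 1 + 4 + 4 = 12 = |G|. Linear characters come from the abelianisation; the 2-dimensional irreps have character r^k -> 2*cos(2*pi*j*k/6), reflections -> 0.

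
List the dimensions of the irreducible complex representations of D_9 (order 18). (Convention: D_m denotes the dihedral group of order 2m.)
Dimensions: 1, 1, 2, 2, 2, 2

There are 6 irreducibles (= number of conjugacy classes). Their dimensions d_i satisfy sum d_i^2 = |G| = 18: 1 + 1 + 4 + 4 + 4 + 4 = 18.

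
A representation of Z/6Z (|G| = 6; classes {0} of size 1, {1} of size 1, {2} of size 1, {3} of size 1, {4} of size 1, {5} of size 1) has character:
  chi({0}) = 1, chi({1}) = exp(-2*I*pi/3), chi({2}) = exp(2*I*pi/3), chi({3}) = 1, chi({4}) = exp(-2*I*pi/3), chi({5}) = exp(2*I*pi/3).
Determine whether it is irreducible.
Irreducible: <chi, chi> = 1.

<chi, chi> = (1/|G|) sum_C |C| * |chi(C)|^2 = (1/6)[1*|1|^2 + 1*|exp(-2*I*pi/3)|^2 + 1*|exp(2*I*pi/3)|^2 + 1*|1|^2 + 1*|exp(-2*I*pi/3)|^2 + 1*|exp(2*I*pi/3)|^2]
  = (1/6)[(1) + (1) + (1) + (1) + (1) + (1)] = 6/6 = 1.
(Exp terms are combined using exp(i*s)*conj(exp(i*t)) = exp(i*(s-t)), and sums of them are collapsed using the identity that for every m > 1 the m distinct m-th roots of unity sum to 0, e.g. 1 + exp(2*I*pi/3) + exp(-2*I*pi/3) = 0.)
A character is irreducible iff <chi, chi> = 1, so this representation is irreducible.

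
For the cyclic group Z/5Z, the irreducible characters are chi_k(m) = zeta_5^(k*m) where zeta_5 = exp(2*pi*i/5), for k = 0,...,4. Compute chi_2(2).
chi_2(2) = zeta_5^4 = exp(-2*I*pi/5)

Reasoning: chi_2(2) = zeta_5^(2*2) = zeta_5^4. Since zeta_5^5 = 1, this equals zeta_5^4 = exp(2*pi*i*4/5) = exp(-2*I*pi/5).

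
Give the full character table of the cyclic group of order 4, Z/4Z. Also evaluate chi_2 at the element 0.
Character table of Z/4Z (irreps indexed chi_0,...,chi_3 with chi_k(m) = zeta_4^(k*m), zeta_4 = exp(2*pi*i/4)):
  irrep \ class  {0} (size 1)  {1} (size 1)  {2} (size 1)  {3} (size 1)
  chi_0          1             1             1             1           
  chi_1          1             I             -1            -I          
  chi_2          1             -1            1             -1          
  chi_3          1             -I            -1            I           

Spot check: chi_2(0) = zeta_4^(2*0) = zeta_4^0 = 1.

Reasoning: Z/4Z is abelian, so all 4 irreducible complex representations are 1-dimensional. They are given by chi_k(m) = zeta_4^(k*m) for k = 0,...,3. Row orthogonality: sum_m chi_k(m) conj(chi_l(m)) = 4 * [k = l].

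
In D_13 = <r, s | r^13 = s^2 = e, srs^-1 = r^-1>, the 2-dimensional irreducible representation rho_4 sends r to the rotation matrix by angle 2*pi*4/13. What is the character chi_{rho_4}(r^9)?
chi_{rho_4}(r^9) = 2*cos(2*pi*4*9/13) = 2*cos(6*pi/13)

Argument: rho_4(r^9) is rotation by angle 2*pi*4*9/13, whose trace is 2*cos(2*pi*4*9/13) = 2*cos(6*pi/13).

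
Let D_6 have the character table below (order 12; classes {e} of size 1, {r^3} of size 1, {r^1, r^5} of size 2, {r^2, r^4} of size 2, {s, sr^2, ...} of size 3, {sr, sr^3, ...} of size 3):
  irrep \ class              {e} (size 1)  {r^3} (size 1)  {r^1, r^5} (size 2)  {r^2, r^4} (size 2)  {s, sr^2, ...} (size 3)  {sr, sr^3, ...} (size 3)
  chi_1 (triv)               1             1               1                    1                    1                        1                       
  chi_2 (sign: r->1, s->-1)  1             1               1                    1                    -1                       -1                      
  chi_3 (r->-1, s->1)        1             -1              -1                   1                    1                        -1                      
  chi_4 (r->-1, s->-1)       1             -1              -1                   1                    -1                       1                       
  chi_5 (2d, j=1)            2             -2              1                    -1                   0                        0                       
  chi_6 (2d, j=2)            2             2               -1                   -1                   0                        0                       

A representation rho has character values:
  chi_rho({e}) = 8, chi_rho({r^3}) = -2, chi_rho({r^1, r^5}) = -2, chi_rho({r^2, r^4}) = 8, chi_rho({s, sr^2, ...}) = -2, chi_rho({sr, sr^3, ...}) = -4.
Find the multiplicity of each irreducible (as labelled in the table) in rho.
Multiplicities: chi_1: 0, chi_2: 3, chi_3: 3, chi_4: 2, chi_5: 0, chi_6: 0.

Explanation: Use <chi_rho, chi> = (1/|G|) sum_C |C| * chi_rho(C) * conj(chi(C)) with |G| = 12 for each irreducible chi in the table:
  <chi_rho, chi_1> = (1/12)[1*(8)*conj(1) + 1*(-2)*conj(1) + 2*(-2)*conj(1) + 2*(8)*conj(1) + 3*(-2)*conj(1) + 3*(-4)*conj(1)]
      = (1/12)[(8) + (-2) + (-4) + (16) + (-6) + (-12)] = 0/12 = 0
  <chi_rho, chi_2> = (1/12)[1*(8)*conj(1) + 1*(-2)*conj(1) + 2*(-2)*conj(1) + 2*(8)*conj(1) + 3*(-2)*conj(-1) + 3*(-4)*conj(-1)]
      = (1/12)[(8) + (-2) + (-4) + (16) + (6) + (12)] = 36/12 = 3
  <chi_rho, chi_3> = (1/12)[1*(8)*conj(1) + 1*(-2)*conj(-1) + 2*(-2)*conj(-1) + 2*(8)*conj(1) + 3*(-2)*conj(1) + 3*(-4)*conj(-1)]
      = (1/12)[(8) + (2) + (4) + (16) + (-6) + (12)] = 36/12 = 3
  <chi_rho, chi_4> = (1/12)[1*(8)*conj(1) + 1*(-2)*conj(-1) + 2*(-2)*conj(-1) + 2*(8)*conj(1) + 3*(-2)*conj(-1) + 3*(-4)*conj(1)]
      = (1/12)[(8) + (2) + (4) + (16) + (6) + (-12)] = 24/12 = 2
  <chi_rho, chi_5> = (1/12)[1*(8)*conj(2) + 1*(-2)*conj(-2) + 2*(-2)*conj(1) + 2*(8)*conj(-1) + 3*(-2)*conj(0) + 3*(-4)*conj(0)]
      = (1/12)[(16) + (4) + (-4) + (-16) + (0) + (0)] = 0/12 = 0
  <chi_rho, chi_6> = (1/12)[1*(8)*conj(2) + 1*(-2)*conj(2) + 2*(-2)*conj(-1) + 2*(8)*conj(-1) + 3*(-2)*conj(0) + 3*(-4)*conj(0)]
      = (1/12)[(16) + (-4) + (4) + (-16) + (0) + (0)] = 0/12 = 0
Dimension check: dim(rho) = sum (mult * dim) = 0*1 + 3*1 + 3*1 + 2*1 + 0*2 + 0*2 = 8 = chi_rho(e) = 8.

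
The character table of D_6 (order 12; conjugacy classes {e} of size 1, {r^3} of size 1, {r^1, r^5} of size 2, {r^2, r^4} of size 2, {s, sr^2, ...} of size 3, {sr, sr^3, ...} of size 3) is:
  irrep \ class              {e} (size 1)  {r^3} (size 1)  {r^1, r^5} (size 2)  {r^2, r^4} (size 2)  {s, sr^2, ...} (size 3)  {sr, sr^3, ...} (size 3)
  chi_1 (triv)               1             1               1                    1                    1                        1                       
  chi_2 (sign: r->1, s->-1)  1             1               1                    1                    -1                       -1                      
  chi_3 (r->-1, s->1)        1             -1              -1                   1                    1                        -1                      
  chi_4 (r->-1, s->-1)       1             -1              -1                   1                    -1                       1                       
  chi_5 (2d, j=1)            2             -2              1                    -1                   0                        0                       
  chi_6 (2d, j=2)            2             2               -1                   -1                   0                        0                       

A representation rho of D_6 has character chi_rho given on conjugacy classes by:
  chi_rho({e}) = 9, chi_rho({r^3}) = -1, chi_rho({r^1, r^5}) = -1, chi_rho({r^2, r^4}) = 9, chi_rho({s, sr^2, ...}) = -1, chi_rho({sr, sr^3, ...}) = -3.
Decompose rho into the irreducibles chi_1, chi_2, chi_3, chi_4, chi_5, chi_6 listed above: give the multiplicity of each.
Multiplicities: chi_1: 1, chi_2: 3, chi_3: 3, chi_4: 2, chi_5: 0, chi_6: 0.

Argument: Use <chi_rho, chi> = (1/|G|) sum_C |C| * chi_rho(C) * conj(chi(C)) with |G| = 12 for each irreducible chi in the table:
  <chi_rho, chi_1> = (1/12)[1*(9)*conj(1) + 1*(-1)*conj(1) + 2*(-1)*conj(1) + 2*(9)*conj(1) + 3*(-1)*conj(1) + 3*(-3)*conj(1)]
      = (1/12)[(9) + (-1) + (-2) + (18) + (-3) + (-9)] = 12/12 = 1
  <chi_rho, chi_2> = (1/12)[1*(9)*conj(1) + 1*(-1)*conj(1) + 2*(-1)*conj(1) + 2*(9)*conj(1) + 3*(-1)*conj(-1) + 3*(-3)*conj(-1)]
      = (1/12)[(9) + (-1) + (-2) + (18) + (3) + (9)] = 36/12 = 3
  <chi_rho, chi_3> = (1/12)[1*(9)*conj(1) + 1*(-1)*conj(-1) + 2*(-1)*conj(-1) + 2*(9)*conj(1) + 3*(-1)*conj(1) + 3*(-3)*conj(-1)]
      = (1/12)[(9) + (1) + (2) + (18) + (-3) + (9)] = 36/12 = 3
  <chi_rho, chi_4> = (1/12)[1*(9)*conj(1) + 1*(-1)*conj(-1) + 2*(-1)*conj(-1) + 2*(9)*conj(1) + 3*(-1)*conj(-1) + 3*(-3)*conj(1)]
      = (1/12)[(9) + (1) + (2) + (18) + (3) + (-9)] = 24/12 = 2
  <chi_rho, chi_5> = (1/12)[1*(9)*conj(2) + 1*(-1)*conj(-2) + 2*(-1)*conj(1) + 2*(9)*conj(-1) + 3*(-1)*conj(0) + 3*(-3)*conj(0)]
      = (1/12)[(18) + (2) + (-2) + (-18) + (0) + (0)] = 0/12 = 0
  <chi_rho, chi_6> = (1/12)[1*(9)*conj(2) + 1*(-1)*conj(2) + 2*(-1)*conj(-1) + 2*(9)*conj(-1) + 3*(-1)*conj(0) + 3*(-3)*conj(0)]
      = (1/12)[(18) + (-2) + (2) + (-18) + (0) + (0)] = 0/12 = 0
Dimension check: dim(rho) = sum (mult * dim) = 1*1 + 3*1 + 3*1 + 2*1 + 0*2 + 0*2 = 9 = chi_rho(e) = 9.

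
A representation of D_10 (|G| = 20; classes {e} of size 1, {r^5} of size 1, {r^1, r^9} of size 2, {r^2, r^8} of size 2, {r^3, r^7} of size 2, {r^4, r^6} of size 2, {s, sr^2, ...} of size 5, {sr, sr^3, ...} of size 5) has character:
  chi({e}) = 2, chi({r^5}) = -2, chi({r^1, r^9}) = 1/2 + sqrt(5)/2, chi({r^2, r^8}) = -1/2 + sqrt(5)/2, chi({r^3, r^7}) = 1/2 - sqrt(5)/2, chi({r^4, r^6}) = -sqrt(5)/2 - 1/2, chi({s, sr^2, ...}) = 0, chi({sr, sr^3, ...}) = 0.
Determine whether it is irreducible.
Irreducible: <chi, chi> = 1.

Why: <chi, chi> = (1/|G|) sum_C |C| * |chi(C)|^2 = (1/20)[1*|2|^2 + 1*|-2|^2 + 2*|1/2 + sqrt(5)/2|^2 + 2*|-1/2 + sqrt(5)/2|^2 + 2*|1/2 - sqrt(5)/2|^2 + 2*|-sqrt(5)/2 - 1/2|^2 + 5*|0|^2 + 5*|0|^2]
  = (1/20)[(4) + (4) + (sqrt(5) + 3) + (3 - sqrt(5)) + (3 - sqrt(5)) + (sqrt(5) + 3) + (0) + (0)] = 20/20 = 1.
A character is irreducible iff <chi, chi> = 1, so this representation is irreducible.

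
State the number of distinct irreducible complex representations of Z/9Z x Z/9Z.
81

Justification: The number of irreducible complex representations of a finite group equals its number of conjugacy classes. Z/9Z x Z/9Z is abelian of order 81, so every element is its own conjugacy class: 81 classes, so Z/9Z x Z/9Z (order 81) has exactly 81 irreducible complex representations.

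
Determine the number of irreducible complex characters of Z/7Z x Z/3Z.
21

Why: The number of irreducible complex representations of a finite group equals its number of conjugacy classes. Z/7Z x Z/3Z is abelian of order 21, so every element is its own conjugacy class: 21 classes, so Z/7Z x Z/3Z (order 21) has exactly 21 irreducible complex representations.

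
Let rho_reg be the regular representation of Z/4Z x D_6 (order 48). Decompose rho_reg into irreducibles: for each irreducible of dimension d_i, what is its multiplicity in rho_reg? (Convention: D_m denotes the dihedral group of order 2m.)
Each irreducible V_i of dimension d_i appears with multiplicity d_i, i.e. rho_reg = (direct sum over all irreducibles V_i) d_i V_i. The irreducible dimensions for Z/4Z x D_6 are 1, 1, 1, 1, 1, 1, 1, 1, 1, 1, 1, 1, 1, 1, 1, 1, 2, 2, 2, 2, 2, 2, 2, 2: 16 irreducibles of dimension 1, each with multiplicity 1; 8 irreducibles of dimension 2, each with multiplicity 2. Total dimension 16*1*1 + 8*2*2 = 48 = |G|.

Reasoning: General theorem: in the regular representation of a finite group G, each irreducible appears with multiplicity equal to its dimension. Check: dim(rho_reg) = sum d_i^2 = 1 + 1 + 1 + 1 + 1 + 1 + 1 + 1 + 1 + 1 + 1 + 1 + 1 + 1 + 1 + 1 + 4 + 4 + 4 + 4 + 4 + 4 + 4 + 4 = 48 = |G|.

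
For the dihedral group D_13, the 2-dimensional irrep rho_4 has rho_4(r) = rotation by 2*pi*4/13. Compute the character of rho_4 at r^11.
chi_{rho_4}(r^11) = 2*cos(2*pi*4*11/13) = -2*cos(3*pi/13)

Details: rho_4(r^11) is rotation by angle 2*pi*4*11/13, whose trace is 2*cos(2*pi*4*11/13) = -2*cos(3*pi/13).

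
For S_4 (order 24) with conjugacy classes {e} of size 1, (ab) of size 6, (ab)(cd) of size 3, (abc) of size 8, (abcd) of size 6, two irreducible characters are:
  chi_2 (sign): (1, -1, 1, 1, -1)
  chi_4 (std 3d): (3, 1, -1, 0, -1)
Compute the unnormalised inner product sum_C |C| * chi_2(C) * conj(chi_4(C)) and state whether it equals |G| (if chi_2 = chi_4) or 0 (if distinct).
Sum = 0; so <chi_2, chi_4> = 0 (distinct irreducibles are orthogonal).

Derivation: Compute term by term over conjugacy classes (|C| * chi_2(C) * conj(chi_4(C))):
  1*(1)*conj(3) + 6*(-1)*conj(1) + 3*(1)*conj(-1) + 8*(1)*conj(0) + 6*(-1)*conj(-1)
  = (3) + (-6) + (-3) + (0) + (6)
  = 0.
Dividing by |G| = 24 gives 0/24 = 0, matching the row-orthogonality relation <chi_2, chi_4> = [chi_2 = chi_4].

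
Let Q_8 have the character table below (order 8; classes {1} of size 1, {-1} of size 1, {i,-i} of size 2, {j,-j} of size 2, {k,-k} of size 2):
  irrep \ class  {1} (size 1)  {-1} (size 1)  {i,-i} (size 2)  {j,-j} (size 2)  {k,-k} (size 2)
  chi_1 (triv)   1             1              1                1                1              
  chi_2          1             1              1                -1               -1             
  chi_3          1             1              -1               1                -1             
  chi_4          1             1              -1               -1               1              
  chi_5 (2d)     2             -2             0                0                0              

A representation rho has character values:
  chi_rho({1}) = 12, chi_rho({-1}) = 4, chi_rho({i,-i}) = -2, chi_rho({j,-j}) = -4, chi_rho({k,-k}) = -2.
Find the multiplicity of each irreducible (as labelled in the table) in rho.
Multiplicities: chi_1: 0, chi_2: 3, chi_3: 2, chi_4: 3, chi_5: 2.

Proof sketch: Use <chi_rho, chi> = (1/|G|) sum_C |C| * chi_rho(C) * conj(chi(C)) with |G| = 8 for each irreducible chi in the table:
  <chi_rho, chi_1> = (1/8)[1*(12)*conj(1) + 1*(4)*conj(1) + 2*(-2)*conj(1) + 2*(-4)*conj(1) + 2*(-2)*conj(1)]
      = (1/8)[(12) + (4) + (-4) + (-8) + (-4)] = 0/8 = 0
  <chi_rho, chi_2> = (1/8)[1*(12)*conj(1) + 1*(4)*conj(1) + 2*(-2)*conj(1) + 2*(-4)*conj(-1) + 2*(-2)*conj(-1)]
      = (1/8)[(12) + (4) + (-4) + (8) + (4)] = 24/8 = 3
  <chi_rho, chi_3> = (1/8)[1*(12)*conj(1) + 1*(4)*conj(1) + 2*(-2)*conj(-1) + 2*(-4)*conj(1) + 2*(-2)*conj(-1)]
      = (1/8)[(12) + (4) + (4) + (-8) + (4)] = 16/8 = 2
  <chi_rho, chi_4> = (1/8)[1*(12)*conj(1) + 1*(4)*conj(1) + 2*(-2)*conj(-1) + 2*(-4)*conj(-1) + 2*(-2)*conj(1)]
      = (1/8)[(12) + (4) + (4) + (8) + (-4)] = 24/8 = 3
  <chi_rho, chi_5> = (1/8)[1*(12)*conj(2) + 1*(4)*conj(-2) + 2*(-2)*conj(0) + 2*(-4)*conj(0) + 2*(-2)*conj(0)]
      = (1/8)[(24) + (-8) + (0) + (0) + (0)] = 16/8 = 2
Dimension check: dim(rho) = sum (mult * dim) = 0*1 + 3*1 + 2*1 + 3*1 + 2*2 = 12 = chi_rho(e) = 12.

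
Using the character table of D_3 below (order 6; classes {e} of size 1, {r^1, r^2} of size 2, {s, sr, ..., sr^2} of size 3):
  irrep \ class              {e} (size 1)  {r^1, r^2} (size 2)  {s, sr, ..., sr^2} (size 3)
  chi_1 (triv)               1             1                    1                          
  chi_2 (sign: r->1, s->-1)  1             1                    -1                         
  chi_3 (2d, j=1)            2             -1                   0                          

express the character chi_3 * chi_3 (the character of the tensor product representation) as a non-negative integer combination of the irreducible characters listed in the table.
chi_3 tensor chi_3 = chi_1 + chi_2 + chi_3 (all other irreducibles have multiplicity 0).

Solution. The character of a tensor product is the pointwise product (chi_3 * chi_3)(C) = chi_3(C) * chi_3(C):
  {e}: (2)*(2), {r^1, r^2}: (-1)*(-1), {s, sr, ..., sr^2}: (0)*(0)
so (chi_3 * chi_3) takes values
  {e} -> 4, {r^1, r^2} -> 1, {s, sr, ..., sr^2} -> 0.
Now take the inner product of this character with each irreducible chi from the table, <chi_3*chi_3, chi> = (1/6) sum_C |C| (chi_3*chi_3)(C) conj(chi(C)):
  <chi_3*chi_3, chi_1> = (1/6)[1*(4)*conj(1) + 2*(1)*conj(1) + 3*(0)*conj(1)]
      = (1/6)[(4) + (2) + (0)] = 6/6 = 1
  <chi_3*chi_3, chi_2> = (1/6)[1*(4)*conj(1) + 2*(1)*conj(1) + 3*(0)*conj(-1)]
      = (1/6)[(4) + (2) + (0)] = 6/6 = 1
  <chi_3*chi_3, chi_3> = (1/6)[1*(4)*conj(2) + 2*(1)*conj(-1) + 3*(0)*conj(0)]
      = (1/6)[(8) + (-2) + (0)] = 6/6 = 1
Hence the multiplicities are chi_1: 1, chi_2: 1, chi_3: 1. Dimension check: dim(chi_3)*dim(chi_3) = 2*2 = 4 and sum (mult * dim) = 1*1 + 1*1 + 1*2 = 4.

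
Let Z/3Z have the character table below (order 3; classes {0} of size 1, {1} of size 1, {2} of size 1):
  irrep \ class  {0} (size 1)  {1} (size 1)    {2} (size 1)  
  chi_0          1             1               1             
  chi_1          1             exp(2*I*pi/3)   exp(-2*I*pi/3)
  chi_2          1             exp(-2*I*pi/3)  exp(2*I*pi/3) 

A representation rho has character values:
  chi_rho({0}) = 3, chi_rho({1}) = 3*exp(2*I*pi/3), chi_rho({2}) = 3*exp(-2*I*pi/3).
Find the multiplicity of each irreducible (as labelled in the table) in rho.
Multiplicities: chi_0: 0, chi_1: 3, chi_2: 0.

Use <chi_rho, chi> = (1/|G|) sum_C |C| * chi_rho(C) * conj(chi(C)) with |G| = 3 for each irreducible chi in the table:
  <chi_rho, chi_0> = (1/3)[1*(3)*conj(1) + 1*(3*exp(2*I*pi/3))*conj(1) + 1*(3*exp(-2*I*pi/3))*conj(1)]
      = (1/3)[(3) + (3*exp(2*I*pi/3)) + (3*exp(-2*I*pi/3))] = 0/3 = 0
  <chi_rho, chi_1> = (1/3)[1*(3)*conj(1) + 1*(3*exp(2*I*pi/3))*conj(exp(2*I*pi/3)) + 1*(3*exp(-2*I*pi/3))*conj(exp(-2*I*pi/3))]
      = (1/3)[(3) + (3) + (3)] = 9/3 = 3
  <chi_rho, chi_2> = (1/3)[1*(3)*conj(1) + 1*(3*exp(2*I*pi/3))*conj(exp(-2*I*pi/3)) + 1*(3*exp(-2*I*pi/3))*conj(exp(2*I*pi/3))]
      = (1/3)[(3) + (3*exp(-2*I*pi/3)) + (3*exp(2*I*pi/3))] = 0/3 = 0
(Exp terms are combined using exp(i*s)*conj(exp(i*t)) = exp(i*(s-t)), and sums of them are collapsed using the identity that for every m > 1 the m distinct m-th roots of unity sum to 0, e.g. 1 + exp(2*I*pi/3) + exp(-2*I*pi/3) = 0.)
Dimension check: dim(rho) = sum (mult * dim) = 0*1 + 3*1 + 0*1 = 3 = chi_rho(e) = 3.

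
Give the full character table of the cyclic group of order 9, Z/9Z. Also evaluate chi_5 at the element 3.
Character table of Z/9Z (irreps indexed chi_0,...,chi_8 with chi_k(m) = zeta_9^(k*m), zeta_9 = exp(2*pi*i/9)):
  irrep \ class  {0} (size 1)  {1} (size 1)    {2} (size 1)    {3} (size 1)    {4} (size 1)    {5} (size 1)    {6} (size 1)    {7} (size 1)    {8} (size 1)  
  chi_0          1             1               1               1               1               1               1               1               1             
  chi_1          1             exp(2*I*pi/9)   exp(4*I*pi/9)   exp(2*I*pi/3)   exp(8*I*pi/9)   exp(-8*I*pi/9)  exp(-2*I*pi/3)  exp(-4*I*pi/9)  exp(-2*I*pi/9)
  chi_2          1             exp(4*I*pi/9)   exp(8*I*pi/9)   exp(-2*I*pi/3)  exp(-2*I*pi/9)  exp(2*I*pi/9)   exp(2*I*pi/3)   exp(-8*I*pi/9)  exp(-4*I*pi/9)
  chi_3          1             exp(2*I*pi/3)   exp(-2*I*pi/3)  1               exp(2*I*pi/3)   exp(-2*I*pi/3)  1               exp(2*I*pi/3)   exp(-2*I*pi/3)
  chi_4          1             exp(8*I*pi/9)   exp(-2*I*pi/9)  exp(2*I*pi/3)   exp(-4*I*pi/9)  exp(4*I*pi/9)   exp(-2*I*pi/3)  exp(2*I*pi/9)   exp(-8*I*pi/9)
  chi_5          1             exp(-8*I*pi/9)  exp(2*I*pi/9)   exp(-2*I*pi/3)  exp(4*I*pi/9)   exp(-4*I*pi/9)  exp(2*I*pi/3)   exp(-2*I*pi/9)  exp(8*I*pi/9) 
  chi_6          1             exp(-2*I*pi/3)  exp(2*I*pi/3)   1               exp(-2*I*pi/3)  exp(2*I*pi/3)   1               exp(-2*I*pi/3)  exp(2*I*pi/3) 
  chi_7          1             exp(-4*I*pi/9)  exp(-8*I*pi/9)  exp(2*I*pi/3)   exp(2*I*pi/9)   exp(-2*I*pi/9)  exp(-2*I*pi/3)  exp(8*I*pi/9)   exp(4*I*pi/9) 
  chi_8          1             exp(-2*I*pi/9)  exp(-4*I*pi/9)  exp(-2*I*pi/3)  exp(-8*I*pi/9)  exp(8*I*pi/9)   exp(2*I*pi/3)   exp(4*I*pi/9)   exp(2*I*pi/9) 

Spot check: chi_5(3) = zeta_9^(5*3) = zeta_9^15 = exp(-2*I*pi/3).

Solution. Z/9Z is abelian, so all 9 irreducible complex representations are 1-dimensional. They are given by chi_k(m) = zeta_9^(k*m) for k = 0,...,8. Row orthogonality: sum_m chi_k(m) conj(chi_l(m)) = 9 * [k = l].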